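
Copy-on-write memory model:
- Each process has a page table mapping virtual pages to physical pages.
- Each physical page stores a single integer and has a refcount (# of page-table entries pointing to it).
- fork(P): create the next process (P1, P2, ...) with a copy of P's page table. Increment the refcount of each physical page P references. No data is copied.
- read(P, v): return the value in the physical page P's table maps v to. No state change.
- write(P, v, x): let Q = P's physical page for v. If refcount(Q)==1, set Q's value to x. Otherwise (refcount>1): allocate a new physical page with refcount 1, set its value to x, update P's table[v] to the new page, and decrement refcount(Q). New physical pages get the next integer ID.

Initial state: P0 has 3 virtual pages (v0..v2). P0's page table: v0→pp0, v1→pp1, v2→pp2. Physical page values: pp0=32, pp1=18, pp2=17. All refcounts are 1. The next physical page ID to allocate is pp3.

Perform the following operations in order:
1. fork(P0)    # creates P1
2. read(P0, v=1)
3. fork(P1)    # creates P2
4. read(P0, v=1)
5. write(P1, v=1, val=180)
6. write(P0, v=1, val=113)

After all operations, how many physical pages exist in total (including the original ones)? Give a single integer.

Op 1: fork(P0) -> P1. 3 ppages; refcounts: pp0:2 pp1:2 pp2:2
Op 2: read(P0, v1) -> 18. No state change.
Op 3: fork(P1) -> P2. 3 ppages; refcounts: pp0:3 pp1:3 pp2:3
Op 4: read(P0, v1) -> 18. No state change.
Op 5: write(P1, v1, 180). refcount(pp1)=3>1 -> COPY to pp3. 4 ppages; refcounts: pp0:3 pp1:2 pp2:3 pp3:1
Op 6: write(P0, v1, 113). refcount(pp1)=2>1 -> COPY to pp4. 5 ppages; refcounts: pp0:3 pp1:1 pp2:3 pp3:1 pp4:1

Answer: 5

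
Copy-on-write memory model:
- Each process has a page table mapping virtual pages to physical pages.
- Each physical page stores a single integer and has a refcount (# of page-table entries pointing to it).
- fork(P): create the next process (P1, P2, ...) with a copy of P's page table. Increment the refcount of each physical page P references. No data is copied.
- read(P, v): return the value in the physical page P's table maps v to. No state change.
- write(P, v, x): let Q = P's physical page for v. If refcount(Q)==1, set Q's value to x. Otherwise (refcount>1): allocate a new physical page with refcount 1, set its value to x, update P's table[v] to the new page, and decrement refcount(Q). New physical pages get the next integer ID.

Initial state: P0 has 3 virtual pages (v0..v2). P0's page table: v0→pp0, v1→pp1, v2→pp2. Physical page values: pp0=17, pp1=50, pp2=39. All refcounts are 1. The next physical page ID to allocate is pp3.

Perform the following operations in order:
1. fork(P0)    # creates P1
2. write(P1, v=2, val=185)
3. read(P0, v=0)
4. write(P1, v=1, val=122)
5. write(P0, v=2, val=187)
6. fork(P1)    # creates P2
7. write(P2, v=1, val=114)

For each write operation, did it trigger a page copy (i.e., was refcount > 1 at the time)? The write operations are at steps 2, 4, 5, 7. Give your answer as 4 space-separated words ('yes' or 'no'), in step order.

Op 1: fork(P0) -> P1. 3 ppages; refcounts: pp0:2 pp1:2 pp2:2
Op 2: write(P1, v2, 185). refcount(pp2)=2>1 -> COPY to pp3. 4 ppages; refcounts: pp0:2 pp1:2 pp2:1 pp3:1
Op 3: read(P0, v0) -> 17. No state change.
Op 4: write(P1, v1, 122). refcount(pp1)=2>1 -> COPY to pp4. 5 ppages; refcounts: pp0:2 pp1:1 pp2:1 pp3:1 pp4:1
Op 5: write(P0, v2, 187). refcount(pp2)=1 -> write in place. 5 ppages; refcounts: pp0:2 pp1:1 pp2:1 pp3:1 pp4:1
Op 6: fork(P1) -> P2. 5 ppages; refcounts: pp0:3 pp1:1 pp2:1 pp3:2 pp4:2
Op 7: write(P2, v1, 114). refcount(pp4)=2>1 -> COPY to pp5. 6 ppages; refcounts: pp0:3 pp1:1 pp2:1 pp3:2 pp4:1 pp5:1

yes yes no yes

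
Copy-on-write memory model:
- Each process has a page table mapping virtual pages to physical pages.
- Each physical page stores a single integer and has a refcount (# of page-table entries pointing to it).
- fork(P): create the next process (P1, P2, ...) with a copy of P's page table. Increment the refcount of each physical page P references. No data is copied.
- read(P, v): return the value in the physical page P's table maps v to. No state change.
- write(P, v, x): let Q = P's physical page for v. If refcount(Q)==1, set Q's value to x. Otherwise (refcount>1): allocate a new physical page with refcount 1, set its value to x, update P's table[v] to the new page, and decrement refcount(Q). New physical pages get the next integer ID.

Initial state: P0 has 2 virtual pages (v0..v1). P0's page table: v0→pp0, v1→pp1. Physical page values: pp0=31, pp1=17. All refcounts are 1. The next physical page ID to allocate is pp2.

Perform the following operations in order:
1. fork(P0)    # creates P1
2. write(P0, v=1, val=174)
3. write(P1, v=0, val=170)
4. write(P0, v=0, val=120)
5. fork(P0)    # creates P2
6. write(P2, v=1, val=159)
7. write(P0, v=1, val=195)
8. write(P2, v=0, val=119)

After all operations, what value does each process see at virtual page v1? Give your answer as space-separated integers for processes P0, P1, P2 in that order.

Answer: 195 17 159

Derivation:
Op 1: fork(P0) -> P1. 2 ppages; refcounts: pp0:2 pp1:2
Op 2: write(P0, v1, 174). refcount(pp1)=2>1 -> COPY to pp2. 3 ppages; refcounts: pp0:2 pp1:1 pp2:1
Op 3: write(P1, v0, 170). refcount(pp0)=2>1 -> COPY to pp3. 4 ppages; refcounts: pp0:1 pp1:1 pp2:1 pp3:1
Op 4: write(P0, v0, 120). refcount(pp0)=1 -> write in place. 4 ppages; refcounts: pp0:1 pp1:1 pp2:1 pp3:1
Op 5: fork(P0) -> P2. 4 ppages; refcounts: pp0:2 pp1:1 pp2:2 pp3:1
Op 6: write(P2, v1, 159). refcount(pp2)=2>1 -> COPY to pp4. 5 ppages; refcounts: pp0:2 pp1:1 pp2:1 pp3:1 pp4:1
Op 7: write(P0, v1, 195). refcount(pp2)=1 -> write in place. 5 ppages; refcounts: pp0:2 pp1:1 pp2:1 pp3:1 pp4:1
Op 8: write(P2, v0, 119). refcount(pp0)=2>1 -> COPY to pp5. 6 ppages; refcounts: pp0:1 pp1:1 pp2:1 pp3:1 pp4:1 pp5:1
P0: v1 -> pp2 = 195
P1: v1 -> pp1 = 17
P2: v1 -> pp4 = 159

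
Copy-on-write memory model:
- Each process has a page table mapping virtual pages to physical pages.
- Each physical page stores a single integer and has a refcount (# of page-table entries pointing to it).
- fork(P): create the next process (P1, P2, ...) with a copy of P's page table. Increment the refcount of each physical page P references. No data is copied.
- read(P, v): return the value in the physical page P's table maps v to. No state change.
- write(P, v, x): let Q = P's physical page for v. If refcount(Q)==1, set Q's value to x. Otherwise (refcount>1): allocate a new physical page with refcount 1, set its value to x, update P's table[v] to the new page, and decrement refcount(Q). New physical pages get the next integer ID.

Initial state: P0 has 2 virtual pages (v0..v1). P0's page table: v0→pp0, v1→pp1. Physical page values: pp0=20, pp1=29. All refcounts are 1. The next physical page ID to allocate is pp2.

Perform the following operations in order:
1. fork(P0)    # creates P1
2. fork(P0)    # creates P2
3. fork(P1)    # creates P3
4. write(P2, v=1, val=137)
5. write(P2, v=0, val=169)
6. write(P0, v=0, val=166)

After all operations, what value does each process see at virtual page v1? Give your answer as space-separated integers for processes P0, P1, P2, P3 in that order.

Answer: 29 29 137 29

Derivation:
Op 1: fork(P0) -> P1. 2 ppages; refcounts: pp0:2 pp1:2
Op 2: fork(P0) -> P2. 2 ppages; refcounts: pp0:3 pp1:3
Op 3: fork(P1) -> P3. 2 ppages; refcounts: pp0:4 pp1:4
Op 4: write(P2, v1, 137). refcount(pp1)=4>1 -> COPY to pp2. 3 ppages; refcounts: pp0:4 pp1:3 pp2:1
Op 5: write(P2, v0, 169). refcount(pp0)=4>1 -> COPY to pp3. 4 ppages; refcounts: pp0:3 pp1:3 pp2:1 pp3:1
Op 6: write(P0, v0, 166). refcount(pp0)=3>1 -> COPY to pp4. 5 ppages; refcounts: pp0:2 pp1:3 pp2:1 pp3:1 pp4:1
P0: v1 -> pp1 = 29
P1: v1 -> pp1 = 29
P2: v1 -> pp2 = 137
P3: v1 -> pp1 = 29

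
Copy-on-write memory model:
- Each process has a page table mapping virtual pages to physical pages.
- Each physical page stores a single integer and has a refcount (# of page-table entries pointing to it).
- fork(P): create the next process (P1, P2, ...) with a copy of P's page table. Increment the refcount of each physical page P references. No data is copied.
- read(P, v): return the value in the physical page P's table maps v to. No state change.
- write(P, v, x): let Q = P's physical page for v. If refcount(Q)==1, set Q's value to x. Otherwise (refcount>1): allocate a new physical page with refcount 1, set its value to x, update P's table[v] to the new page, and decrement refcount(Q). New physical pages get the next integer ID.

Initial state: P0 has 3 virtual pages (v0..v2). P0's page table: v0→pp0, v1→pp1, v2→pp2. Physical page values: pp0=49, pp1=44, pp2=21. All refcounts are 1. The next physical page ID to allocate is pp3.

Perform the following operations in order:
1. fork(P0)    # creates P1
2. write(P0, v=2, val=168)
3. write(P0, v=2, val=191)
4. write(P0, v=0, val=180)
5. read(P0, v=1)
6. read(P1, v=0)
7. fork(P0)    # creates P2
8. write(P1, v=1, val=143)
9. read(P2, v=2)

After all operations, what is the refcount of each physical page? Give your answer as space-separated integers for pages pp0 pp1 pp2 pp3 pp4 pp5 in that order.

Op 1: fork(P0) -> P1. 3 ppages; refcounts: pp0:2 pp1:2 pp2:2
Op 2: write(P0, v2, 168). refcount(pp2)=2>1 -> COPY to pp3. 4 ppages; refcounts: pp0:2 pp1:2 pp2:1 pp3:1
Op 3: write(P0, v2, 191). refcount(pp3)=1 -> write in place. 4 ppages; refcounts: pp0:2 pp1:2 pp2:1 pp3:1
Op 4: write(P0, v0, 180). refcount(pp0)=2>1 -> COPY to pp4. 5 ppages; refcounts: pp0:1 pp1:2 pp2:1 pp3:1 pp4:1
Op 5: read(P0, v1) -> 44. No state change.
Op 6: read(P1, v0) -> 49. No state change.
Op 7: fork(P0) -> P2. 5 ppages; refcounts: pp0:1 pp1:3 pp2:1 pp3:2 pp4:2
Op 8: write(P1, v1, 143). refcount(pp1)=3>1 -> COPY to pp5. 6 ppages; refcounts: pp0:1 pp1:2 pp2:1 pp3:2 pp4:2 pp5:1
Op 9: read(P2, v2) -> 191. No state change.

Answer: 1 2 1 2 2 1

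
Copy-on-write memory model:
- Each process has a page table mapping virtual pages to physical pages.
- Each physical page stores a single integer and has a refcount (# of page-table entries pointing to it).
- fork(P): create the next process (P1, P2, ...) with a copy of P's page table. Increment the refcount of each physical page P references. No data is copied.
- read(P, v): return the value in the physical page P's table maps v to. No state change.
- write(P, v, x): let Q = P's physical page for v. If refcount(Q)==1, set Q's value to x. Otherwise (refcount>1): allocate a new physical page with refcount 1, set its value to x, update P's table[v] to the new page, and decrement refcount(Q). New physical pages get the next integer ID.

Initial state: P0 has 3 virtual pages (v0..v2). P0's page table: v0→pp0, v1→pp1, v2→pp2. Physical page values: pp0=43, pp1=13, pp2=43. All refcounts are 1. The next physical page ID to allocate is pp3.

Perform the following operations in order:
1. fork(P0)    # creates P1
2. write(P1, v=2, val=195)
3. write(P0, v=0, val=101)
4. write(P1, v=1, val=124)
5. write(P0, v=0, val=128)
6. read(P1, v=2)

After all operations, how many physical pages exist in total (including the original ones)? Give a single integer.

Op 1: fork(P0) -> P1. 3 ppages; refcounts: pp0:2 pp1:2 pp2:2
Op 2: write(P1, v2, 195). refcount(pp2)=2>1 -> COPY to pp3. 4 ppages; refcounts: pp0:2 pp1:2 pp2:1 pp3:1
Op 3: write(P0, v0, 101). refcount(pp0)=2>1 -> COPY to pp4. 5 ppages; refcounts: pp0:1 pp1:2 pp2:1 pp3:1 pp4:1
Op 4: write(P1, v1, 124). refcount(pp1)=2>1 -> COPY to pp5. 6 ppages; refcounts: pp0:1 pp1:1 pp2:1 pp3:1 pp4:1 pp5:1
Op 5: write(P0, v0, 128). refcount(pp4)=1 -> write in place. 6 ppages; refcounts: pp0:1 pp1:1 pp2:1 pp3:1 pp4:1 pp5:1
Op 6: read(P1, v2) -> 195. No state change.

Answer: 6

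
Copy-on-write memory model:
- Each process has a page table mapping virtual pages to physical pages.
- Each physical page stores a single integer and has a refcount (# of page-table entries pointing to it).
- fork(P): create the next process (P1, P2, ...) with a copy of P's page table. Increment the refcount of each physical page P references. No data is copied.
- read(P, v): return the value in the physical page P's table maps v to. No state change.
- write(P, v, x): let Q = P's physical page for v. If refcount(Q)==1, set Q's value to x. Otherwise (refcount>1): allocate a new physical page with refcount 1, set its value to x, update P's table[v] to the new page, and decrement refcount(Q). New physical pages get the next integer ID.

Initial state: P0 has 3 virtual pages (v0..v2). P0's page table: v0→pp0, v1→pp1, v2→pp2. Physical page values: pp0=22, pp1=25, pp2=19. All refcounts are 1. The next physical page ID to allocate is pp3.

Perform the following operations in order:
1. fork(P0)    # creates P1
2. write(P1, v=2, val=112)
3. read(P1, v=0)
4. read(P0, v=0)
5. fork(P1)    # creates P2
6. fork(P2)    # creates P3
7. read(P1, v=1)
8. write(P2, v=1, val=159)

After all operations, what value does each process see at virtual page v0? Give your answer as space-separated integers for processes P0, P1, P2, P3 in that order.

Op 1: fork(P0) -> P1. 3 ppages; refcounts: pp0:2 pp1:2 pp2:2
Op 2: write(P1, v2, 112). refcount(pp2)=2>1 -> COPY to pp3. 4 ppages; refcounts: pp0:2 pp1:2 pp2:1 pp3:1
Op 3: read(P1, v0) -> 22. No state change.
Op 4: read(P0, v0) -> 22. No state change.
Op 5: fork(P1) -> P2. 4 ppages; refcounts: pp0:3 pp1:3 pp2:1 pp3:2
Op 6: fork(P2) -> P3. 4 ppages; refcounts: pp0:4 pp1:4 pp2:1 pp3:3
Op 7: read(P1, v1) -> 25. No state change.
Op 8: write(P2, v1, 159). refcount(pp1)=4>1 -> COPY to pp4. 5 ppages; refcounts: pp0:4 pp1:3 pp2:1 pp3:3 pp4:1
P0: v0 -> pp0 = 22
P1: v0 -> pp0 = 22
P2: v0 -> pp0 = 22
P3: v0 -> pp0 = 22

Answer: 22 22 22 22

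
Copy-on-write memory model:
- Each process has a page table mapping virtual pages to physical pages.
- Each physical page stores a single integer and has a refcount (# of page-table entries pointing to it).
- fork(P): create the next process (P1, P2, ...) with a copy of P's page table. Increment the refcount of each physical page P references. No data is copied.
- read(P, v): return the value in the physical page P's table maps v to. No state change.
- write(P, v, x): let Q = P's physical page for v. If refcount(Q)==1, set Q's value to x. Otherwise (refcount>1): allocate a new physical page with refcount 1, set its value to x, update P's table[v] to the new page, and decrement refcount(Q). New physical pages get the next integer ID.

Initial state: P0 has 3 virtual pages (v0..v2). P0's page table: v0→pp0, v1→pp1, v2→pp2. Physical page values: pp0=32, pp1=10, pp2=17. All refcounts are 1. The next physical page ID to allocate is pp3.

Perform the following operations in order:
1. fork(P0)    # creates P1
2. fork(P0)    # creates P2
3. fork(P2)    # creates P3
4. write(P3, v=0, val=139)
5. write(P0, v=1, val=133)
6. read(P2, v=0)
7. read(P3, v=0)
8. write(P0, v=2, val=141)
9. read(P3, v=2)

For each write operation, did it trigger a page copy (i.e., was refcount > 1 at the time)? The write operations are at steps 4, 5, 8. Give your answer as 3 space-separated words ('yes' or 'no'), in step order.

Op 1: fork(P0) -> P1. 3 ppages; refcounts: pp0:2 pp1:2 pp2:2
Op 2: fork(P0) -> P2. 3 ppages; refcounts: pp0:3 pp1:3 pp2:3
Op 3: fork(P2) -> P3. 3 ppages; refcounts: pp0:4 pp1:4 pp2:4
Op 4: write(P3, v0, 139). refcount(pp0)=4>1 -> COPY to pp3. 4 ppages; refcounts: pp0:3 pp1:4 pp2:4 pp3:1
Op 5: write(P0, v1, 133). refcount(pp1)=4>1 -> COPY to pp4. 5 ppages; refcounts: pp0:3 pp1:3 pp2:4 pp3:1 pp4:1
Op 6: read(P2, v0) -> 32. No state change.
Op 7: read(P3, v0) -> 139. No state change.
Op 8: write(P0, v2, 141). refcount(pp2)=4>1 -> COPY to pp5. 6 ppages; refcounts: pp0:3 pp1:3 pp2:3 pp3:1 pp4:1 pp5:1
Op 9: read(P3, v2) -> 17. No state change.

yes yes yes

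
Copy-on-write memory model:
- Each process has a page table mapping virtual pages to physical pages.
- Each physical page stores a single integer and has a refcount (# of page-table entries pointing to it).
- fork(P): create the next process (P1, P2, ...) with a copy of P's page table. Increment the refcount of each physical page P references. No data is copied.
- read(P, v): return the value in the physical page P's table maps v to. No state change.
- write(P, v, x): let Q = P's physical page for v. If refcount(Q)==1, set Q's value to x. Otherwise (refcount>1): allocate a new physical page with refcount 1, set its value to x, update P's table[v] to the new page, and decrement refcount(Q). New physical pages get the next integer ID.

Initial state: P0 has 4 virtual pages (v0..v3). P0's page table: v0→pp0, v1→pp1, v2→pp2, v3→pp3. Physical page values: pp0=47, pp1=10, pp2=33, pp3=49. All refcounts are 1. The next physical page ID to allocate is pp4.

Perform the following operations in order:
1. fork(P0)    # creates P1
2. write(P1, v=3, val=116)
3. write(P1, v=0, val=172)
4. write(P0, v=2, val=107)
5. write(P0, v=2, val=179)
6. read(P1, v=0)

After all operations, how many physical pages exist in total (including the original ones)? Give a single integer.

Op 1: fork(P0) -> P1. 4 ppages; refcounts: pp0:2 pp1:2 pp2:2 pp3:2
Op 2: write(P1, v3, 116). refcount(pp3)=2>1 -> COPY to pp4. 5 ppages; refcounts: pp0:2 pp1:2 pp2:2 pp3:1 pp4:1
Op 3: write(P1, v0, 172). refcount(pp0)=2>1 -> COPY to pp5. 6 ppages; refcounts: pp0:1 pp1:2 pp2:2 pp3:1 pp4:1 pp5:1
Op 4: write(P0, v2, 107). refcount(pp2)=2>1 -> COPY to pp6. 7 ppages; refcounts: pp0:1 pp1:2 pp2:1 pp3:1 pp4:1 pp5:1 pp6:1
Op 5: write(P0, v2, 179). refcount(pp6)=1 -> write in place. 7 ppages; refcounts: pp0:1 pp1:2 pp2:1 pp3:1 pp4:1 pp5:1 pp6:1
Op 6: read(P1, v0) -> 172. No state change.

Answer: 7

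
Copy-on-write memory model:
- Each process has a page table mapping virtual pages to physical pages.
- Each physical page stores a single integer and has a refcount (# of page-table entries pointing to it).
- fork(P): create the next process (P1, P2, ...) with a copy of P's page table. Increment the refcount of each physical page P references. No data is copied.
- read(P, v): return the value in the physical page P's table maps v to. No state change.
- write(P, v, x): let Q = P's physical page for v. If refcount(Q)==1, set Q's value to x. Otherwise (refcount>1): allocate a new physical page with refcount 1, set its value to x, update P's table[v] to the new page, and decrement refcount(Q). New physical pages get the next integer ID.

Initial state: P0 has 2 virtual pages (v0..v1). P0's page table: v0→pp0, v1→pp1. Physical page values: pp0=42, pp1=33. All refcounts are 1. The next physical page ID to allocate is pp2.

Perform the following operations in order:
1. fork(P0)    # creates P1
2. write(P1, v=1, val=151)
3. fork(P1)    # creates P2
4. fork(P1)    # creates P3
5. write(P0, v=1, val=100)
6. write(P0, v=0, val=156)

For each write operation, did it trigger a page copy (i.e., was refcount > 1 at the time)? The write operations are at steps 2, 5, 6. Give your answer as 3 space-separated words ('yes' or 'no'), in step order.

Op 1: fork(P0) -> P1. 2 ppages; refcounts: pp0:2 pp1:2
Op 2: write(P1, v1, 151). refcount(pp1)=2>1 -> COPY to pp2. 3 ppages; refcounts: pp0:2 pp1:1 pp2:1
Op 3: fork(P1) -> P2. 3 ppages; refcounts: pp0:3 pp1:1 pp2:2
Op 4: fork(P1) -> P3. 3 ppages; refcounts: pp0:4 pp1:1 pp2:3
Op 5: write(P0, v1, 100). refcount(pp1)=1 -> write in place. 3 ppages; refcounts: pp0:4 pp1:1 pp2:3
Op 6: write(P0, v0, 156). refcount(pp0)=4>1 -> COPY to pp3. 4 ppages; refcounts: pp0:3 pp1:1 pp2:3 pp3:1

yes no yes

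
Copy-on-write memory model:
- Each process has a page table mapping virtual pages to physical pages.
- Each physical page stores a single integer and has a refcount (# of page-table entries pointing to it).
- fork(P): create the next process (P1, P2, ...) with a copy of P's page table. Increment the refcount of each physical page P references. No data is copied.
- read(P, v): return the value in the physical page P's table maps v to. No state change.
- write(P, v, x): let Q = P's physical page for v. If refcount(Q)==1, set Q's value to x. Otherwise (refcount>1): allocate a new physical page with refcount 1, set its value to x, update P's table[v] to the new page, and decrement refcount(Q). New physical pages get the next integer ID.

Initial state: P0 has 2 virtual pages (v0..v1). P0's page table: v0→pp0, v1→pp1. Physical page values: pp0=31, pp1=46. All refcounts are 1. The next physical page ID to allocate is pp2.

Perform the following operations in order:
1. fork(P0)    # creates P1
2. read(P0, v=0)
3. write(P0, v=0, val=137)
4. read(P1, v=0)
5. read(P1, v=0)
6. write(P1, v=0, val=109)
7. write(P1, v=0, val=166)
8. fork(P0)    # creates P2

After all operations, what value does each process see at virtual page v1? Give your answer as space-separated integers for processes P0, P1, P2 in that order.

Answer: 46 46 46

Derivation:
Op 1: fork(P0) -> P1. 2 ppages; refcounts: pp0:2 pp1:2
Op 2: read(P0, v0) -> 31. No state change.
Op 3: write(P0, v0, 137). refcount(pp0)=2>1 -> COPY to pp2. 3 ppages; refcounts: pp0:1 pp1:2 pp2:1
Op 4: read(P1, v0) -> 31. No state change.
Op 5: read(P1, v0) -> 31. No state change.
Op 6: write(P1, v0, 109). refcount(pp0)=1 -> write in place. 3 ppages; refcounts: pp0:1 pp1:2 pp2:1
Op 7: write(P1, v0, 166). refcount(pp0)=1 -> write in place. 3 ppages; refcounts: pp0:1 pp1:2 pp2:1
Op 8: fork(P0) -> P2. 3 ppages; refcounts: pp0:1 pp1:3 pp2:2
P0: v1 -> pp1 = 46
P1: v1 -> pp1 = 46
P2: v1 -> pp1 = 46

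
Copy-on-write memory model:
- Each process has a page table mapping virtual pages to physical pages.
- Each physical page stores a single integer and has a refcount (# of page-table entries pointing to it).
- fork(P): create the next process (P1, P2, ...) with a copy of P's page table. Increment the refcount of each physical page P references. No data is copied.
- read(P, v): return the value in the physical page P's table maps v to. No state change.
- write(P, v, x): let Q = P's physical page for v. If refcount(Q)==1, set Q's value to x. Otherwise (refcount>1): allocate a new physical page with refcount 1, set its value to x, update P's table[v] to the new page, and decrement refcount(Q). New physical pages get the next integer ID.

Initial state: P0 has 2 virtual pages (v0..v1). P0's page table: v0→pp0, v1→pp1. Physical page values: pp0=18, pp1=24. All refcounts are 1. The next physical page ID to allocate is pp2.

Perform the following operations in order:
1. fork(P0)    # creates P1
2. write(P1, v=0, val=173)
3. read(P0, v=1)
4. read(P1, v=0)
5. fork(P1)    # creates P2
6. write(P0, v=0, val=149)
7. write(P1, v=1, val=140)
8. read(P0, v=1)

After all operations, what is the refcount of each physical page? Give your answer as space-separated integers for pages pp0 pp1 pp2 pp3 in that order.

Op 1: fork(P0) -> P1. 2 ppages; refcounts: pp0:2 pp1:2
Op 2: write(P1, v0, 173). refcount(pp0)=2>1 -> COPY to pp2. 3 ppages; refcounts: pp0:1 pp1:2 pp2:1
Op 3: read(P0, v1) -> 24. No state change.
Op 4: read(P1, v0) -> 173. No state change.
Op 5: fork(P1) -> P2. 3 ppages; refcounts: pp0:1 pp1:3 pp2:2
Op 6: write(P0, v0, 149). refcount(pp0)=1 -> write in place. 3 ppages; refcounts: pp0:1 pp1:3 pp2:2
Op 7: write(P1, v1, 140). refcount(pp1)=3>1 -> COPY to pp3. 4 ppages; refcounts: pp0:1 pp1:2 pp2:2 pp3:1
Op 8: read(P0, v1) -> 24. No state change.

Answer: 1 2 2 1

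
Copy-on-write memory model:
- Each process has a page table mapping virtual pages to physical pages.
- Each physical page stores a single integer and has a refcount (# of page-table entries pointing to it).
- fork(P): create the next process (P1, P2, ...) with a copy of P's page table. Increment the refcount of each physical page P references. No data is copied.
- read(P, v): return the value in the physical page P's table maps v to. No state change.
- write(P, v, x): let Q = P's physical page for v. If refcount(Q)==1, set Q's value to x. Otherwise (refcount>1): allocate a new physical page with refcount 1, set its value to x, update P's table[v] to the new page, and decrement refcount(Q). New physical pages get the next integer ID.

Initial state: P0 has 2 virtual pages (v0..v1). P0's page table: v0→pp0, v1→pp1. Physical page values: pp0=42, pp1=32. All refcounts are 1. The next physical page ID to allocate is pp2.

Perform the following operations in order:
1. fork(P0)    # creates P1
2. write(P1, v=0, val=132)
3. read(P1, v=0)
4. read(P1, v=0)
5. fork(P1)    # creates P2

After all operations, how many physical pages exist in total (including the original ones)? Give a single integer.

Answer: 3

Derivation:
Op 1: fork(P0) -> P1. 2 ppages; refcounts: pp0:2 pp1:2
Op 2: write(P1, v0, 132). refcount(pp0)=2>1 -> COPY to pp2. 3 ppages; refcounts: pp0:1 pp1:2 pp2:1
Op 3: read(P1, v0) -> 132. No state change.
Op 4: read(P1, v0) -> 132. No state change.
Op 5: fork(P1) -> P2. 3 ppages; refcounts: pp0:1 pp1:3 pp2:2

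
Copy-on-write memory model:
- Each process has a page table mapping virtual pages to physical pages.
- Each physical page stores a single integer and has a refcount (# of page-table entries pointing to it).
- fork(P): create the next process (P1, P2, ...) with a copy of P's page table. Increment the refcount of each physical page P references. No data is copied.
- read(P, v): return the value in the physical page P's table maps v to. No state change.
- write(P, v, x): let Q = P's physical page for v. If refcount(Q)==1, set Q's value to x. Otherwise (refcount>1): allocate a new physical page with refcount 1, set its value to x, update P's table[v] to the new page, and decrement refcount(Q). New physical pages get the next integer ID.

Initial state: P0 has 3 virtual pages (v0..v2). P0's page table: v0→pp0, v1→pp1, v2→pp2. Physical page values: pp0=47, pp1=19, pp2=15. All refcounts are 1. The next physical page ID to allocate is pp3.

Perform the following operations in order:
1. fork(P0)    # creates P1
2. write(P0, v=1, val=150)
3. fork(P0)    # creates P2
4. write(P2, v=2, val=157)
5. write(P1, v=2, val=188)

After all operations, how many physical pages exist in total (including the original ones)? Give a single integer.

Answer: 6

Derivation:
Op 1: fork(P0) -> P1. 3 ppages; refcounts: pp0:2 pp1:2 pp2:2
Op 2: write(P0, v1, 150). refcount(pp1)=2>1 -> COPY to pp3. 4 ppages; refcounts: pp0:2 pp1:1 pp2:2 pp3:1
Op 3: fork(P0) -> P2. 4 ppages; refcounts: pp0:3 pp1:1 pp2:3 pp3:2
Op 4: write(P2, v2, 157). refcount(pp2)=3>1 -> COPY to pp4. 5 ppages; refcounts: pp0:3 pp1:1 pp2:2 pp3:2 pp4:1
Op 5: write(P1, v2, 188). refcount(pp2)=2>1 -> COPY to pp5. 6 ppages; refcounts: pp0:3 pp1:1 pp2:1 pp3:2 pp4:1 pp5:1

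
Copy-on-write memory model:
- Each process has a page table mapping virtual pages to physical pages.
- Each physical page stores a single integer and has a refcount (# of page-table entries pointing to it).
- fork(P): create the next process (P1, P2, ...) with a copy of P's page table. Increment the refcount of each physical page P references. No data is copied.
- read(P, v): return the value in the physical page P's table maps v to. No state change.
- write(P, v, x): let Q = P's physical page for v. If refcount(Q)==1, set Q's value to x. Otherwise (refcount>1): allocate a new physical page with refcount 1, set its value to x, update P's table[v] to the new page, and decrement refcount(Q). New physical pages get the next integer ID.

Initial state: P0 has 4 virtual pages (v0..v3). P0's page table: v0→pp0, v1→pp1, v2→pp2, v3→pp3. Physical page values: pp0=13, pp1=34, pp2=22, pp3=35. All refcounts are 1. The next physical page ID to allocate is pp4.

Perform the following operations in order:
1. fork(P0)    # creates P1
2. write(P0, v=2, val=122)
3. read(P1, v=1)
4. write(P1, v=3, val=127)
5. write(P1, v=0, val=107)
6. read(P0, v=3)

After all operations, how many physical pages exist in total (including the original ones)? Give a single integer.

Answer: 7

Derivation:
Op 1: fork(P0) -> P1. 4 ppages; refcounts: pp0:2 pp1:2 pp2:2 pp3:2
Op 2: write(P0, v2, 122). refcount(pp2)=2>1 -> COPY to pp4. 5 ppages; refcounts: pp0:2 pp1:2 pp2:1 pp3:2 pp4:1
Op 3: read(P1, v1) -> 34. No state change.
Op 4: write(P1, v3, 127). refcount(pp3)=2>1 -> COPY to pp5. 6 ppages; refcounts: pp0:2 pp1:2 pp2:1 pp3:1 pp4:1 pp5:1
Op 5: write(P1, v0, 107). refcount(pp0)=2>1 -> COPY to pp6. 7 ppages; refcounts: pp0:1 pp1:2 pp2:1 pp3:1 pp4:1 pp5:1 pp6:1
Op 6: read(P0, v3) -> 35. No state change.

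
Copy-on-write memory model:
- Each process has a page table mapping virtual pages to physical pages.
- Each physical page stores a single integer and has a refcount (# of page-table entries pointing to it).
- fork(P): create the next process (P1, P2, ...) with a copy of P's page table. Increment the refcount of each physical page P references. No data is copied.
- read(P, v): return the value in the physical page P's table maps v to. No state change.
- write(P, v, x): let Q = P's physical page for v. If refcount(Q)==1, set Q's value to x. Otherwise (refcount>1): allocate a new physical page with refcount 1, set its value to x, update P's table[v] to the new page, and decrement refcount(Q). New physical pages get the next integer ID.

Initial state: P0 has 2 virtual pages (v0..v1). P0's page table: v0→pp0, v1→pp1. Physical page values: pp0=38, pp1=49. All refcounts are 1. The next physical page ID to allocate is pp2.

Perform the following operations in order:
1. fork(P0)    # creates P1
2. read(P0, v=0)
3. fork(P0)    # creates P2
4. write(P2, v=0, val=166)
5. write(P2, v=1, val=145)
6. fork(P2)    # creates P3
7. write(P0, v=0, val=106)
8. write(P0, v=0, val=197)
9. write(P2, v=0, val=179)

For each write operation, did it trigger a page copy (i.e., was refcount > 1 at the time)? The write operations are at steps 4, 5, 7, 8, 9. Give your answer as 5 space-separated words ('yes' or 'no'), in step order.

Op 1: fork(P0) -> P1. 2 ppages; refcounts: pp0:2 pp1:2
Op 2: read(P0, v0) -> 38. No state change.
Op 3: fork(P0) -> P2. 2 ppages; refcounts: pp0:3 pp1:3
Op 4: write(P2, v0, 166). refcount(pp0)=3>1 -> COPY to pp2. 3 ppages; refcounts: pp0:2 pp1:3 pp2:1
Op 5: write(P2, v1, 145). refcount(pp1)=3>1 -> COPY to pp3. 4 ppages; refcounts: pp0:2 pp1:2 pp2:1 pp3:1
Op 6: fork(P2) -> P3. 4 ppages; refcounts: pp0:2 pp1:2 pp2:2 pp3:2
Op 7: write(P0, v0, 106). refcount(pp0)=2>1 -> COPY to pp4. 5 ppages; refcounts: pp0:1 pp1:2 pp2:2 pp3:2 pp4:1
Op 8: write(P0, v0, 197). refcount(pp4)=1 -> write in place. 5 ppages; refcounts: pp0:1 pp1:2 pp2:2 pp3:2 pp4:1
Op 9: write(P2, v0, 179). refcount(pp2)=2>1 -> COPY to pp5. 6 ppages; refcounts: pp0:1 pp1:2 pp2:1 pp3:2 pp4:1 pp5:1

yes yes yes no yes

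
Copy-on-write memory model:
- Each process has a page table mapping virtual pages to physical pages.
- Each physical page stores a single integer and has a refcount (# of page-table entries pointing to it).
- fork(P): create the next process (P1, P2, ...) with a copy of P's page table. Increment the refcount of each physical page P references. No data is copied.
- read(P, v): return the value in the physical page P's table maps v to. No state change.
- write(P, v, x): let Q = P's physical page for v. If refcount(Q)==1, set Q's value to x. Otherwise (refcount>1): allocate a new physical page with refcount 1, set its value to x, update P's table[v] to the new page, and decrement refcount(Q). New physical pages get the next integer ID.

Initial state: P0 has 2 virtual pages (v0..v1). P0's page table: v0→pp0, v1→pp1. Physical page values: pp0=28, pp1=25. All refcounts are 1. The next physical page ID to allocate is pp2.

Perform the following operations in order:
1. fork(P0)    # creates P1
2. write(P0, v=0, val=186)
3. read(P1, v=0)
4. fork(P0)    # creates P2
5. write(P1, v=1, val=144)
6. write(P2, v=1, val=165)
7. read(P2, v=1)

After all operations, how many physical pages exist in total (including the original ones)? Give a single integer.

Op 1: fork(P0) -> P1. 2 ppages; refcounts: pp0:2 pp1:2
Op 2: write(P0, v0, 186). refcount(pp0)=2>1 -> COPY to pp2. 3 ppages; refcounts: pp0:1 pp1:2 pp2:1
Op 3: read(P1, v0) -> 28. No state change.
Op 4: fork(P0) -> P2. 3 ppages; refcounts: pp0:1 pp1:3 pp2:2
Op 5: write(P1, v1, 144). refcount(pp1)=3>1 -> COPY to pp3. 4 ppages; refcounts: pp0:1 pp1:2 pp2:2 pp3:1
Op 6: write(P2, v1, 165). refcount(pp1)=2>1 -> COPY to pp4. 5 ppages; refcounts: pp0:1 pp1:1 pp2:2 pp3:1 pp4:1
Op 7: read(P2, v1) -> 165. No state change.

Answer: 5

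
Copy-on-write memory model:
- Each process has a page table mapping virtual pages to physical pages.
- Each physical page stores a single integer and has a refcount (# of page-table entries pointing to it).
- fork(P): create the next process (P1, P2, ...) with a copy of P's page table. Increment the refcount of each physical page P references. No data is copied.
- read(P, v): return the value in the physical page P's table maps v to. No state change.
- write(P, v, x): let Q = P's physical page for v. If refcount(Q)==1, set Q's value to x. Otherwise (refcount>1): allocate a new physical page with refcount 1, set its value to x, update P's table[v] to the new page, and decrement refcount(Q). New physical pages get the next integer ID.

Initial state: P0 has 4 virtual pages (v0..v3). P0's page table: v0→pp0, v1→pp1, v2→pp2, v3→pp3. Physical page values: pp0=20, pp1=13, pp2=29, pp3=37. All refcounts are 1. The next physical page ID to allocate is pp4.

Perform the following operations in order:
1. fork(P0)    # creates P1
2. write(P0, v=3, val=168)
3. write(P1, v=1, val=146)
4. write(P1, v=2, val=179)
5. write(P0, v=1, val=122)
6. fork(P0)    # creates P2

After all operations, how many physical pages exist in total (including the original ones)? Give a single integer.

Answer: 7

Derivation:
Op 1: fork(P0) -> P1. 4 ppages; refcounts: pp0:2 pp1:2 pp2:2 pp3:2
Op 2: write(P0, v3, 168). refcount(pp3)=2>1 -> COPY to pp4. 5 ppages; refcounts: pp0:2 pp1:2 pp2:2 pp3:1 pp4:1
Op 3: write(P1, v1, 146). refcount(pp1)=2>1 -> COPY to pp5. 6 ppages; refcounts: pp0:2 pp1:1 pp2:2 pp3:1 pp4:1 pp5:1
Op 4: write(P1, v2, 179). refcount(pp2)=2>1 -> COPY to pp6. 7 ppages; refcounts: pp0:2 pp1:1 pp2:1 pp3:1 pp4:1 pp5:1 pp6:1
Op 5: write(P0, v1, 122). refcount(pp1)=1 -> write in place. 7 ppages; refcounts: pp0:2 pp1:1 pp2:1 pp3:1 pp4:1 pp5:1 pp6:1
Op 6: fork(P0) -> P2. 7 ppages; refcounts: pp0:3 pp1:2 pp2:2 pp3:1 pp4:2 pp5:1 pp6:1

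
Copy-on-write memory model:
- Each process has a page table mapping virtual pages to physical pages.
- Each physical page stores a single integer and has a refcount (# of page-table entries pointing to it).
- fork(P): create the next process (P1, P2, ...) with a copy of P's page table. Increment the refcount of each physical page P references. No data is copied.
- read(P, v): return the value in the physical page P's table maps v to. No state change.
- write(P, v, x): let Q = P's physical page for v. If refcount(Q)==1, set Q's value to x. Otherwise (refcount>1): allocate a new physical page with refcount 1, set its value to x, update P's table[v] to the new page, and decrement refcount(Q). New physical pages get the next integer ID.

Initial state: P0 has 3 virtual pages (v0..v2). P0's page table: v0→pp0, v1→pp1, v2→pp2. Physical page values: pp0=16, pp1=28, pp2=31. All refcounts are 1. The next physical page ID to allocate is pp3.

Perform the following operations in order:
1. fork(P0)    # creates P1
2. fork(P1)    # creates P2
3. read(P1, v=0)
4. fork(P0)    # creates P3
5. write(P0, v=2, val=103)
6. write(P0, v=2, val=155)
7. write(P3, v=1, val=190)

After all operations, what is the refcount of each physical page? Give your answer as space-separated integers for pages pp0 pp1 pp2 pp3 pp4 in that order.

Answer: 4 3 3 1 1

Derivation:
Op 1: fork(P0) -> P1. 3 ppages; refcounts: pp0:2 pp1:2 pp2:2
Op 2: fork(P1) -> P2. 3 ppages; refcounts: pp0:3 pp1:3 pp2:3
Op 3: read(P1, v0) -> 16. No state change.
Op 4: fork(P0) -> P3. 3 ppages; refcounts: pp0:4 pp1:4 pp2:4
Op 5: write(P0, v2, 103). refcount(pp2)=4>1 -> COPY to pp3. 4 ppages; refcounts: pp0:4 pp1:4 pp2:3 pp3:1
Op 6: write(P0, v2, 155). refcount(pp3)=1 -> write in place. 4 ppages; refcounts: pp0:4 pp1:4 pp2:3 pp3:1
Op 7: write(P3, v1, 190). refcount(pp1)=4>1 -> COPY to pp4. 5 ppages; refcounts: pp0:4 pp1:3 pp2:3 pp3:1 pp4:1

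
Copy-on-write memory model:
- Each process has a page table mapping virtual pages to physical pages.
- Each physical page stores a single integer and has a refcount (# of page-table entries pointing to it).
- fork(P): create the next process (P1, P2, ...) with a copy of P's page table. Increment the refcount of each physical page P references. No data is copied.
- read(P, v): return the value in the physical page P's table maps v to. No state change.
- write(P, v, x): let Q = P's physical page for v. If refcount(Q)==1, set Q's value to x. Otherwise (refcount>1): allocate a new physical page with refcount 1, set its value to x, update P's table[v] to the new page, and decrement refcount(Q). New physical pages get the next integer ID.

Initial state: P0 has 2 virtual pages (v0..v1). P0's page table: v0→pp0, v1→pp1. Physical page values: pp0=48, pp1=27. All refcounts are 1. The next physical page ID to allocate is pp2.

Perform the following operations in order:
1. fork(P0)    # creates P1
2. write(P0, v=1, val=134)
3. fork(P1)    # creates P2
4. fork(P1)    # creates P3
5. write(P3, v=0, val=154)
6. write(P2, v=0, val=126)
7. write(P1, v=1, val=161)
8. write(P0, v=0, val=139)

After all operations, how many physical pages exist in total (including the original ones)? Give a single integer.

Op 1: fork(P0) -> P1. 2 ppages; refcounts: pp0:2 pp1:2
Op 2: write(P0, v1, 134). refcount(pp1)=2>1 -> COPY to pp2. 3 ppages; refcounts: pp0:2 pp1:1 pp2:1
Op 3: fork(P1) -> P2. 3 ppages; refcounts: pp0:3 pp1:2 pp2:1
Op 4: fork(P1) -> P3. 3 ppages; refcounts: pp0:4 pp1:3 pp2:1
Op 5: write(P3, v0, 154). refcount(pp0)=4>1 -> COPY to pp3. 4 ppages; refcounts: pp0:3 pp1:3 pp2:1 pp3:1
Op 6: write(P2, v0, 126). refcount(pp0)=3>1 -> COPY to pp4. 5 ppages; refcounts: pp0:2 pp1:3 pp2:1 pp3:1 pp4:1
Op 7: write(P1, v1, 161). refcount(pp1)=3>1 -> COPY to pp5. 6 ppages; refcounts: pp0:2 pp1:2 pp2:1 pp3:1 pp4:1 pp5:1
Op 8: write(P0, v0, 139). refcount(pp0)=2>1 -> COPY to pp6. 7 ppages; refcounts: pp0:1 pp1:2 pp2:1 pp3:1 pp4:1 pp5:1 pp6:1

Answer: 7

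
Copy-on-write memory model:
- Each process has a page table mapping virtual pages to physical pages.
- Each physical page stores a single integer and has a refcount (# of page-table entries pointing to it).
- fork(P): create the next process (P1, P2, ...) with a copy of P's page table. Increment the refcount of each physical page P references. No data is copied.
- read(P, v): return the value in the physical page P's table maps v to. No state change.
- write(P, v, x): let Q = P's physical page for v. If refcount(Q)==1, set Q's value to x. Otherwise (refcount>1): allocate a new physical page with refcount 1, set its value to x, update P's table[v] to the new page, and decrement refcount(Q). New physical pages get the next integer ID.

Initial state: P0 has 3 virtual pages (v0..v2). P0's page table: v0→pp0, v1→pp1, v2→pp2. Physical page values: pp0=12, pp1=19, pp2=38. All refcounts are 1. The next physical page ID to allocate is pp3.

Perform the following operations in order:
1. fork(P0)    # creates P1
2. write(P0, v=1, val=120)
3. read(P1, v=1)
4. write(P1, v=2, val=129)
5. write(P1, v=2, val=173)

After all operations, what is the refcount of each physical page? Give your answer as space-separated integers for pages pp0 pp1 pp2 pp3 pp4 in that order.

Answer: 2 1 1 1 1

Derivation:
Op 1: fork(P0) -> P1. 3 ppages; refcounts: pp0:2 pp1:2 pp2:2
Op 2: write(P0, v1, 120). refcount(pp1)=2>1 -> COPY to pp3. 4 ppages; refcounts: pp0:2 pp1:1 pp2:2 pp3:1
Op 3: read(P1, v1) -> 19. No state change.
Op 4: write(P1, v2, 129). refcount(pp2)=2>1 -> COPY to pp4. 5 ppages; refcounts: pp0:2 pp1:1 pp2:1 pp3:1 pp4:1
Op 5: write(P1, v2, 173). refcount(pp4)=1 -> write in place. 5 ppages; refcounts: pp0:2 pp1:1 pp2:1 pp3:1 pp4:1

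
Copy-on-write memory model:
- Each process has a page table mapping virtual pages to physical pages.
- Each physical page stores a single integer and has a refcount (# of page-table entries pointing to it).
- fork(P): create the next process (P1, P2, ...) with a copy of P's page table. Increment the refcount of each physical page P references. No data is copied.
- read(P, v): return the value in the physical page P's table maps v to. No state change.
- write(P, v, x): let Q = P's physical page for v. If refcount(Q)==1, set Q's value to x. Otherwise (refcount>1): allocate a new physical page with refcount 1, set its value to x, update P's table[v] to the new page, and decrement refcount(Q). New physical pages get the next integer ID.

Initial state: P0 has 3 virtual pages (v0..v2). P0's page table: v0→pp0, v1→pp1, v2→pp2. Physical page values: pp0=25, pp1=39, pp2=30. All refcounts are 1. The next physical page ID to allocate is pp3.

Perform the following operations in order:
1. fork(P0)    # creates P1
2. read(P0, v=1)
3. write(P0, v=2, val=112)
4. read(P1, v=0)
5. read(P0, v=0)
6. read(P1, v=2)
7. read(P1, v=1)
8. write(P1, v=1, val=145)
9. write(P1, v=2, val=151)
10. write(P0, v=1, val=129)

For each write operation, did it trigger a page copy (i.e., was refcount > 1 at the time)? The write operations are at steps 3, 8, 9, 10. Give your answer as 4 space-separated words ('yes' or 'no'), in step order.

Op 1: fork(P0) -> P1. 3 ppages; refcounts: pp0:2 pp1:2 pp2:2
Op 2: read(P0, v1) -> 39. No state change.
Op 3: write(P0, v2, 112). refcount(pp2)=2>1 -> COPY to pp3. 4 ppages; refcounts: pp0:2 pp1:2 pp2:1 pp3:1
Op 4: read(P1, v0) -> 25. No state change.
Op 5: read(P0, v0) -> 25. No state change.
Op 6: read(P1, v2) -> 30. No state change.
Op 7: read(P1, v1) -> 39. No state change.
Op 8: write(P1, v1, 145). refcount(pp1)=2>1 -> COPY to pp4. 5 ppages; refcounts: pp0:2 pp1:1 pp2:1 pp3:1 pp4:1
Op 9: write(P1, v2, 151). refcount(pp2)=1 -> write in place. 5 ppages; refcounts: pp0:2 pp1:1 pp2:1 pp3:1 pp4:1
Op 10: write(P0, v1, 129). refcount(pp1)=1 -> write in place. 5 ppages; refcounts: pp0:2 pp1:1 pp2:1 pp3:1 pp4:1

yes yes no no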